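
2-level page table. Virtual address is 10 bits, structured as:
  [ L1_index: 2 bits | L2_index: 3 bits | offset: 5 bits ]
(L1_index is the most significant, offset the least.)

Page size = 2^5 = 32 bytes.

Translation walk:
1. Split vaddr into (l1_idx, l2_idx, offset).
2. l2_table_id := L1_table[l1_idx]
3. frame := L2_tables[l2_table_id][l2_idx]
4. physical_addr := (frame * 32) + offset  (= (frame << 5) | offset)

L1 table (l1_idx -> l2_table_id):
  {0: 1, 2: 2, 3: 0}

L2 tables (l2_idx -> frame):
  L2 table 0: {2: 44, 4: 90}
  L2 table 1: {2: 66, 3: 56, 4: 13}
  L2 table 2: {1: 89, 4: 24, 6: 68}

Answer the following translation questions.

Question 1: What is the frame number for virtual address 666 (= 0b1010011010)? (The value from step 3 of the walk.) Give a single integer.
Answer: 24

Derivation:
vaddr = 666: l1_idx=2, l2_idx=4
L1[2] = 2; L2[2][4] = 24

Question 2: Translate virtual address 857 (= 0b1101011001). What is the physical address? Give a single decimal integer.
vaddr = 857 = 0b1101011001
Split: l1_idx=3, l2_idx=2, offset=25
L1[3] = 0
L2[0][2] = 44
paddr = 44 * 32 + 25 = 1433

Answer: 1433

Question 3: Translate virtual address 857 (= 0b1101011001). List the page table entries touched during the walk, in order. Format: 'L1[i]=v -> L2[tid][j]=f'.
vaddr = 857 = 0b1101011001
Split: l1_idx=3, l2_idx=2, offset=25

Answer: L1[3]=0 -> L2[0][2]=44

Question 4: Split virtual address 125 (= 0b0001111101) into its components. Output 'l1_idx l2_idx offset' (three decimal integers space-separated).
Answer: 0 3 29

Derivation:
vaddr = 125 = 0b0001111101
  top 2 bits -> l1_idx = 0
  next 3 bits -> l2_idx = 3
  bottom 5 bits -> offset = 29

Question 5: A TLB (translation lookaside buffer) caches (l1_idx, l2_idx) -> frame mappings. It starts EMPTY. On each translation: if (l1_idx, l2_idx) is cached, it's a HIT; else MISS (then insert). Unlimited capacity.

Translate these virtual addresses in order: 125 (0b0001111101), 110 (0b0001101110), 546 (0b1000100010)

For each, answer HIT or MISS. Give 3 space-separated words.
vaddr=125: (0,3) not in TLB -> MISS, insert
vaddr=110: (0,3) in TLB -> HIT
vaddr=546: (2,1) not in TLB -> MISS, insert

Answer: MISS HIT MISS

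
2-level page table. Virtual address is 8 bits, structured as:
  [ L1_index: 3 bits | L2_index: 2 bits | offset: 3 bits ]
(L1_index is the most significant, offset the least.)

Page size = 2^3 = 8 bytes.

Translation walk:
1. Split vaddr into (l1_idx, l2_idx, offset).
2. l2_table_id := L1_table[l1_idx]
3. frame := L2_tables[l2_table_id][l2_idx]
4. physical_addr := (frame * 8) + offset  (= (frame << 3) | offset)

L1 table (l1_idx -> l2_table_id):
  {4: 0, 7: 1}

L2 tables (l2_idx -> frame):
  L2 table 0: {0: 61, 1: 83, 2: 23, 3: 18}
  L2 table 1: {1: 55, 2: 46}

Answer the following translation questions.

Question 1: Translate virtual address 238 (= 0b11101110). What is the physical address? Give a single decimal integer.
vaddr = 238 = 0b11101110
Split: l1_idx=7, l2_idx=1, offset=6
L1[7] = 1
L2[1][1] = 55
paddr = 55 * 8 + 6 = 446

Answer: 446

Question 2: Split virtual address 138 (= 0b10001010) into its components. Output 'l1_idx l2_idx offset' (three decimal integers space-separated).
Answer: 4 1 2

Derivation:
vaddr = 138 = 0b10001010
  top 3 bits -> l1_idx = 4
  next 2 bits -> l2_idx = 1
  bottom 3 bits -> offset = 2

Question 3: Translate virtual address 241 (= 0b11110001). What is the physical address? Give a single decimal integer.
Answer: 369

Derivation:
vaddr = 241 = 0b11110001
Split: l1_idx=7, l2_idx=2, offset=1
L1[7] = 1
L2[1][2] = 46
paddr = 46 * 8 + 1 = 369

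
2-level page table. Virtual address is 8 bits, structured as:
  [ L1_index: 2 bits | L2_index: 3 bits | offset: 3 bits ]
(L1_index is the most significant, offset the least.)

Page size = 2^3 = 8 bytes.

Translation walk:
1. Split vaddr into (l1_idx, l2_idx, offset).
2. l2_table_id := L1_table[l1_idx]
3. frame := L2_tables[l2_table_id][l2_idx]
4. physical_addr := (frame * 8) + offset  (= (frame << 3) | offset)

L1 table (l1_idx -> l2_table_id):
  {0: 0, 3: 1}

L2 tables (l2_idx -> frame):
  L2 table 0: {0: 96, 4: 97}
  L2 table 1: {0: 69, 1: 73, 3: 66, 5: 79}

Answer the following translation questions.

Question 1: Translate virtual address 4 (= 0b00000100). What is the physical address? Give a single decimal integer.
vaddr = 4 = 0b00000100
Split: l1_idx=0, l2_idx=0, offset=4
L1[0] = 0
L2[0][0] = 96
paddr = 96 * 8 + 4 = 772

Answer: 772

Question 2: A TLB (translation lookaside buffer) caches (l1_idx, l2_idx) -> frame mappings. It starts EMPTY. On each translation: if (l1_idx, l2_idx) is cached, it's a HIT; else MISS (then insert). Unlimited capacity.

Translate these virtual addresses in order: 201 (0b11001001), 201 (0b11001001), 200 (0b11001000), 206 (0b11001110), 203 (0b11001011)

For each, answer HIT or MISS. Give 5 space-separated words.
vaddr=201: (3,1) not in TLB -> MISS, insert
vaddr=201: (3,1) in TLB -> HIT
vaddr=200: (3,1) in TLB -> HIT
vaddr=206: (3,1) in TLB -> HIT
vaddr=203: (3,1) in TLB -> HIT

Answer: MISS HIT HIT HIT HIT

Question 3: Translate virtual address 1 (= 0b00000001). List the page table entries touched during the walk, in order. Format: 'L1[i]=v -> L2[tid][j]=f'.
vaddr = 1 = 0b00000001
Split: l1_idx=0, l2_idx=0, offset=1

Answer: L1[0]=0 -> L2[0][0]=96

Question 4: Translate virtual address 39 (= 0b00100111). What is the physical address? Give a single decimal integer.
vaddr = 39 = 0b00100111
Split: l1_idx=0, l2_idx=4, offset=7
L1[0] = 0
L2[0][4] = 97
paddr = 97 * 8 + 7 = 783

Answer: 783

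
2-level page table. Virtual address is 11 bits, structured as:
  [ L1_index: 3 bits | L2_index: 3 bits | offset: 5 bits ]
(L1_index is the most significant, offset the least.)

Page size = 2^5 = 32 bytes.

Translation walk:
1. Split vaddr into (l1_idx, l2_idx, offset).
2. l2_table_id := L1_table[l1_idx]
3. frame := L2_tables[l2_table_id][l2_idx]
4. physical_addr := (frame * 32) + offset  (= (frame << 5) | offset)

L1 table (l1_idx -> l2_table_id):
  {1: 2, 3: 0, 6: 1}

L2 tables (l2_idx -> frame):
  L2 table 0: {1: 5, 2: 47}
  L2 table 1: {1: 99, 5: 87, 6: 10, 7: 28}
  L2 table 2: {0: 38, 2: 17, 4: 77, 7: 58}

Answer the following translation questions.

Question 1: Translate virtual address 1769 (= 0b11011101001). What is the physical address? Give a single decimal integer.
vaddr = 1769 = 0b11011101001
Split: l1_idx=6, l2_idx=7, offset=9
L1[6] = 1
L2[1][7] = 28
paddr = 28 * 32 + 9 = 905

Answer: 905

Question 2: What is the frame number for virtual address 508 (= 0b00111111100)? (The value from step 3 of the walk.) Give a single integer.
vaddr = 508: l1_idx=1, l2_idx=7
L1[1] = 2; L2[2][7] = 58

Answer: 58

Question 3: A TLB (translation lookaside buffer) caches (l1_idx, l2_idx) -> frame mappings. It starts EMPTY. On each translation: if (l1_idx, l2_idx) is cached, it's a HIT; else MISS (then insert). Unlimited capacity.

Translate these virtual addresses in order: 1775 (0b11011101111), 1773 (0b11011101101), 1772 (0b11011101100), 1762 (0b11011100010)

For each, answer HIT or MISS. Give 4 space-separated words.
Answer: MISS HIT HIT HIT

Derivation:
vaddr=1775: (6,7) not in TLB -> MISS, insert
vaddr=1773: (6,7) in TLB -> HIT
vaddr=1772: (6,7) in TLB -> HIT
vaddr=1762: (6,7) in TLB -> HIT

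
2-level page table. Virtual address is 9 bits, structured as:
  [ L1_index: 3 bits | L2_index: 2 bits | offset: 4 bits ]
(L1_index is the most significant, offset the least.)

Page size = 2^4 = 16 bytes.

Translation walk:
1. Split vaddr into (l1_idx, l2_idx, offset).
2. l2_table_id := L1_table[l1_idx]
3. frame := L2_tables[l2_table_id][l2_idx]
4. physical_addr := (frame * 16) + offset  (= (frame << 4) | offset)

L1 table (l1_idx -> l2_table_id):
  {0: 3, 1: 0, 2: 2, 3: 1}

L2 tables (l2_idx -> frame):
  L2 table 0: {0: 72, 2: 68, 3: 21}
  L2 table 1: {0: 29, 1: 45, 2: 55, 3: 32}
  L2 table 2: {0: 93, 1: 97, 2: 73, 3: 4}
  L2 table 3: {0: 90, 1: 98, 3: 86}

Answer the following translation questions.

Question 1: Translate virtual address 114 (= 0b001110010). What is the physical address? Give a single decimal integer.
vaddr = 114 = 0b001110010
Split: l1_idx=1, l2_idx=3, offset=2
L1[1] = 0
L2[0][3] = 21
paddr = 21 * 16 + 2 = 338

Answer: 338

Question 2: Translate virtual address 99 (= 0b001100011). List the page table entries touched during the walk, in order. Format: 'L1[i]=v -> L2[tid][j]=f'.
Answer: L1[1]=0 -> L2[0][2]=68

Derivation:
vaddr = 99 = 0b001100011
Split: l1_idx=1, l2_idx=2, offset=3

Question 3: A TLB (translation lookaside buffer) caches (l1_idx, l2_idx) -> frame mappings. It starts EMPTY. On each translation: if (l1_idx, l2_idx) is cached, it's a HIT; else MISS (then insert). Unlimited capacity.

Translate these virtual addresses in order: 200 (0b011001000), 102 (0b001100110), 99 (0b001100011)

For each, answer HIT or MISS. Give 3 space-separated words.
vaddr=200: (3,0) not in TLB -> MISS, insert
vaddr=102: (1,2) not in TLB -> MISS, insert
vaddr=99: (1,2) in TLB -> HIT

Answer: MISS MISS HIT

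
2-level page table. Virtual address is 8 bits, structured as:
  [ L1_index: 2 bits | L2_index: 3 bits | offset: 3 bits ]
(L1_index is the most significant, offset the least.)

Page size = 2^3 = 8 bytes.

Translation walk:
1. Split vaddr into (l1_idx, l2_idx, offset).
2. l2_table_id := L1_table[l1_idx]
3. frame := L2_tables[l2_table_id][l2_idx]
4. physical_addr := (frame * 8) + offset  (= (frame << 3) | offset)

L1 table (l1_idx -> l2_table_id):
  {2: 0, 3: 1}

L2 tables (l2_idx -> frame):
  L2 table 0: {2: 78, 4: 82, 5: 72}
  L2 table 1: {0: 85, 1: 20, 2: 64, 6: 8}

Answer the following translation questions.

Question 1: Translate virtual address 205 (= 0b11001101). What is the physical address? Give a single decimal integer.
Answer: 165

Derivation:
vaddr = 205 = 0b11001101
Split: l1_idx=3, l2_idx=1, offset=5
L1[3] = 1
L2[1][1] = 20
paddr = 20 * 8 + 5 = 165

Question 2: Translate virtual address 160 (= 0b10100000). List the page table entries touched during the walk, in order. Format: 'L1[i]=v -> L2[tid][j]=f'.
Answer: L1[2]=0 -> L2[0][4]=82

Derivation:
vaddr = 160 = 0b10100000
Split: l1_idx=2, l2_idx=4, offset=0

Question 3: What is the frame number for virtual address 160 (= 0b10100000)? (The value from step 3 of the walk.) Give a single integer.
Answer: 82

Derivation:
vaddr = 160: l1_idx=2, l2_idx=4
L1[2] = 0; L2[0][4] = 82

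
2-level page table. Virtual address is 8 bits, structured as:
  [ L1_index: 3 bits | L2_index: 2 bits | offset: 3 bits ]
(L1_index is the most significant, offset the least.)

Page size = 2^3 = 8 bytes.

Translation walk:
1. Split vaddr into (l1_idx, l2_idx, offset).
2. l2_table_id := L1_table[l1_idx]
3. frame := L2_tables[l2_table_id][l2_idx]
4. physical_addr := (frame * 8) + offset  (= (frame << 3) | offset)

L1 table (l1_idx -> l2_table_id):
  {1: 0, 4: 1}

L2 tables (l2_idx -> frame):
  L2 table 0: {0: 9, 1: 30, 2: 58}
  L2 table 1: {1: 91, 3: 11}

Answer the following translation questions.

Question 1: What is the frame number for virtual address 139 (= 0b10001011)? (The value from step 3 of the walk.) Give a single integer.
Answer: 91

Derivation:
vaddr = 139: l1_idx=4, l2_idx=1
L1[4] = 1; L2[1][1] = 91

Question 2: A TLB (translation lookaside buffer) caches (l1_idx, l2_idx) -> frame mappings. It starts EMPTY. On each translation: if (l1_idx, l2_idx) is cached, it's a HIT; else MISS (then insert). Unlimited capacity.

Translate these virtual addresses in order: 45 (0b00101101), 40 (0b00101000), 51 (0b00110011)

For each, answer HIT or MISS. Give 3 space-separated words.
vaddr=45: (1,1) not in TLB -> MISS, insert
vaddr=40: (1,1) in TLB -> HIT
vaddr=51: (1,2) not in TLB -> MISS, insert

Answer: MISS HIT MISS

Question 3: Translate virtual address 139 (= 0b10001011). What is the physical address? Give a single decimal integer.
Answer: 731

Derivation:
vaddr = 139 = 0b10001011
Split: l1_idx=4, l2_idx=1, offset=3
L1[4] = 1
L2[1][1] = 91
paddr = 91 * 8 + 3 = 731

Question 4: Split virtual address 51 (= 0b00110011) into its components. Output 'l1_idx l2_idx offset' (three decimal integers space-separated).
Answer: 1 2 3

Derivation:
vaddr = 51 = 0b00110011
  top 3 bits -> l1_idx = 1
  next 2 bits -> l2_idx = 2
  bottom 3 bits -> offset = 3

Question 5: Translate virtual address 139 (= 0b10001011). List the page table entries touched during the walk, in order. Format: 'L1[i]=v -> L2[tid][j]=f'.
Answer: L1[4]=1 -> L2[1][1]=91

Derivation:
vaddr = 139 = 0b10001011
Split: l1_idx=4, l2_idx=1, offset=3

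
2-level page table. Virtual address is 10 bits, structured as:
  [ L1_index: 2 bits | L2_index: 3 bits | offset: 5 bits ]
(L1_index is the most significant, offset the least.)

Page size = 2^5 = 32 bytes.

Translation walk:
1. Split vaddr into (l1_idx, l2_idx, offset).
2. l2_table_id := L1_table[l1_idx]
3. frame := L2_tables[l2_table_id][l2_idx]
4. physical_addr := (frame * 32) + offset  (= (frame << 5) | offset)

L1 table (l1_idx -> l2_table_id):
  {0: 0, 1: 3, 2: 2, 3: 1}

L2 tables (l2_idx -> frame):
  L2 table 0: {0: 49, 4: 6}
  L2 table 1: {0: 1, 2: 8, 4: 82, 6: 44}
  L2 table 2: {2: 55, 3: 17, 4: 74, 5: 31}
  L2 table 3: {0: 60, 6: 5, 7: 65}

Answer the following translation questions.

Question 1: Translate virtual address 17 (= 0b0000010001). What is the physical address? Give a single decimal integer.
vaddr = 17 = 0b0000010001
Split: l1_idx=0, l2_idx=0, offset=17
L1[0] = 0
L2[0][0] = 49
paddr = 49 * 32 + 17 = 1585

Answer: 1585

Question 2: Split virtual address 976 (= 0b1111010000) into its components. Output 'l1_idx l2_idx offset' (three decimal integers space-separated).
vaddr = 976 = 0b1111010000
  top 2 bits -> l1_idx = 3
  next 3 bits -> l2_idx = 6
  bottom 5 bits -> offset = 16

Answer: 3 6 16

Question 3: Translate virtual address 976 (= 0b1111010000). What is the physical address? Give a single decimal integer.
Answer: 1424

Derivation:
vaddr = 976 = 0b1111010000
Split: l1_idx=3, l2_idx=6, offset=16
L1[3] = 1
L2[1][6] = 44
paddr = 44 * 32 + 16 = 1424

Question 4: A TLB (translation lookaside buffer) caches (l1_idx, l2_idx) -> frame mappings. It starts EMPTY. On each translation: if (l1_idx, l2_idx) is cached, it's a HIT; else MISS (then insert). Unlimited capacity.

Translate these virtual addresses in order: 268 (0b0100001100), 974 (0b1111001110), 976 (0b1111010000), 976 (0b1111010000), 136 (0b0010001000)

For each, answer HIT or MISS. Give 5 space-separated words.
Answer: MISS MISS HIT HIT MISS

Derivation:
vaddr=268: (1,0) not in TLB -> MISS, insert
vaddr=974: (3,6) not in TLB -> MISS, insert
vaddr=976: (3,6) in TLB -> HIT
vaddr=976: (3,6) in TLB -> HIT
vaddr=136: (0,4) not in TLB -> MISS, insert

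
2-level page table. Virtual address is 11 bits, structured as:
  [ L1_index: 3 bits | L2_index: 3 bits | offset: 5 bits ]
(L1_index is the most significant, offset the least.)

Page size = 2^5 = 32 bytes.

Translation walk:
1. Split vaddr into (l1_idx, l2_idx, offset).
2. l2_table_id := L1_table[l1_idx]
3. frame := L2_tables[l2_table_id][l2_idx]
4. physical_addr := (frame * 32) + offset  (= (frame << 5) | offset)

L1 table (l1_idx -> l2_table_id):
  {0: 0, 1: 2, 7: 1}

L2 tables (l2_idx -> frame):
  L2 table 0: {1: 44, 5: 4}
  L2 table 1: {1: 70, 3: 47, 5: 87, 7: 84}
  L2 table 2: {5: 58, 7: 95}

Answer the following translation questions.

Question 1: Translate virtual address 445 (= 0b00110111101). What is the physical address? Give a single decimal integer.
Answer: 1885

Derivation:
vaddr = 445 = 0b00110111101
Split: l1_idx=1, l2_idx=5, offset=29
L1[1] = 2
L2[2][5] = 58
paddr = 58 * 32 + 29 = 1885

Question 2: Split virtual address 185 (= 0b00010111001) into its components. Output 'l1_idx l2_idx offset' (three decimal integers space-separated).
Answer: 0 5 25

Derivation:
vaddr = 185 = 0b00010111001
  top 3 bits -> l1_idx = 0
  next 3 bits -> l2_idx = 5
  bottom 5 bits -> offset = 25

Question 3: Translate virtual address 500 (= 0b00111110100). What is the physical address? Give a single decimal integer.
Answer: 3060

Derivation:
vaddr = 500 = 0b00111110100
Split: l1_idx=1, l2_idx=7, offset=20
L1[1] = 2
L2[2][7] = 95
paddr = 95 * 32 + 20 = 3060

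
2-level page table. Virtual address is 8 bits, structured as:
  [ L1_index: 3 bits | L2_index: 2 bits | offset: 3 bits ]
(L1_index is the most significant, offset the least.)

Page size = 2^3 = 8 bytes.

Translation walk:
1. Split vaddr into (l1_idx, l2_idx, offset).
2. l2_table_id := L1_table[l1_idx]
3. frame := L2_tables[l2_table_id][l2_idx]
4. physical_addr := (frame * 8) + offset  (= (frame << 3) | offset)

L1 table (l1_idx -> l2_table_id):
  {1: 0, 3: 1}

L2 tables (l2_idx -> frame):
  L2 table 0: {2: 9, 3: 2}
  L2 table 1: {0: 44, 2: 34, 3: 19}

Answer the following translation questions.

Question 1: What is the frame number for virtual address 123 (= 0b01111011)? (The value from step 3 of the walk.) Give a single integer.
Answer: 19

Derivation:
vaddr = 123: l1_idx=3, l2_idx=3
L1[3] = 1; L2[1][3] = 19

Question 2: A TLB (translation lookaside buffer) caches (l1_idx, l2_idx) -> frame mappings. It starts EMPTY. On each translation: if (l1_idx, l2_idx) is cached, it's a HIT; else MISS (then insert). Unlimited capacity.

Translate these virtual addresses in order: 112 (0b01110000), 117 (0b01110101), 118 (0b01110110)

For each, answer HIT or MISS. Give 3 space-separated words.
vaddr=112: (3,2) not in TLB -> MISS, insert
vaddr=117: (3,2) in TLB -> HIT
vaddr=118: (3,2) in TLB -> HIT

Answer: MISS HIT HIT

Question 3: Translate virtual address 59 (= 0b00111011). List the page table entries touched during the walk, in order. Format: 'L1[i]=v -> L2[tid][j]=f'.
Answer: L1[1]=0 -> L2[0][3]=2

Derivation:
vaddr = 59 = 0b00111011
Split: l1_idx=1, l2_idx=3, offset=3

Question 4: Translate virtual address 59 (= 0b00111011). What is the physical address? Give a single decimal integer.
vaddr = 59 = 0b00111011
Split: l1_idx=1, l2_idx=3, offset=3
L1[1] = 0
L2[0][3] = 2
paddr = 2 * 8 + 3 = 19

Answer: 19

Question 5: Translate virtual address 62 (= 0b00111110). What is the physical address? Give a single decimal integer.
vaddr = 62 = 0b00111110
Split: l1_idx=1, l2_idx=3, offset=6
L1[1] = 0
L2[0][3] = 2
paddr = 2 * 8 + 6 = 22

Answer: 22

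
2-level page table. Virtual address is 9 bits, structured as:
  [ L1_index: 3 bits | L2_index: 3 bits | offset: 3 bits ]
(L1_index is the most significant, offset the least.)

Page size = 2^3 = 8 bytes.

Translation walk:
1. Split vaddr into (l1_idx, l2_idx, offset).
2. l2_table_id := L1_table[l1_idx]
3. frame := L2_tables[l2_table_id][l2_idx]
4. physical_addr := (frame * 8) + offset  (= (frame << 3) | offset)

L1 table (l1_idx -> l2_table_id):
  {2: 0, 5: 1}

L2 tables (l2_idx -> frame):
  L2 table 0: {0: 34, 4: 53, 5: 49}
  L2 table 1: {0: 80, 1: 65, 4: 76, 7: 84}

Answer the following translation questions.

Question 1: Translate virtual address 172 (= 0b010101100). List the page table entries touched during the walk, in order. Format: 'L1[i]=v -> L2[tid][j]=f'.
vaddr = 172 = 0b010101100
Split: l1_idx=2, l2_idx=5, offset=4

Answer: L1[2]=0 -> L2[0][5]=49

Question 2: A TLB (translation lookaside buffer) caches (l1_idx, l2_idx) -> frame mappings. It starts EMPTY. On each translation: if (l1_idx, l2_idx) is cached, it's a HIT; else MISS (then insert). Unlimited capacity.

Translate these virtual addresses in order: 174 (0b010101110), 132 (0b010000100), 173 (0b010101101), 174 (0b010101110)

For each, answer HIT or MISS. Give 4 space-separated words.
vaddr=174: (2,5) not in TLB -> MISS, insert
vaddr=132: (2,0) not in TLB -> MISS, insert
vaddr=173: (2,5) in TLB -> HIT
vaddr=174: (2,5) in TLB -> HIT

Answer: MISS MISS HIT HIT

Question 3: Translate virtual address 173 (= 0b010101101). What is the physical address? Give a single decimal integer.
vaddr = 173 = 0b010101101
Split: l1_idx=2, l2_idx=5, offset=5
L1[2] = 0
L2[0][5] = 49
paddr = 49 * 8 + 5 = 397

Answer: 397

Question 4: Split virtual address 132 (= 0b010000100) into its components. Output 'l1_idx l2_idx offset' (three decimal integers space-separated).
Answer: 2 0 4

Derivation:
vaddr = 132 = 0b010000100
  top 3 bits -> l1_idx = 2
  next 3 bits -> l2_idx = 0
  bottom 3 bits -> offset = 4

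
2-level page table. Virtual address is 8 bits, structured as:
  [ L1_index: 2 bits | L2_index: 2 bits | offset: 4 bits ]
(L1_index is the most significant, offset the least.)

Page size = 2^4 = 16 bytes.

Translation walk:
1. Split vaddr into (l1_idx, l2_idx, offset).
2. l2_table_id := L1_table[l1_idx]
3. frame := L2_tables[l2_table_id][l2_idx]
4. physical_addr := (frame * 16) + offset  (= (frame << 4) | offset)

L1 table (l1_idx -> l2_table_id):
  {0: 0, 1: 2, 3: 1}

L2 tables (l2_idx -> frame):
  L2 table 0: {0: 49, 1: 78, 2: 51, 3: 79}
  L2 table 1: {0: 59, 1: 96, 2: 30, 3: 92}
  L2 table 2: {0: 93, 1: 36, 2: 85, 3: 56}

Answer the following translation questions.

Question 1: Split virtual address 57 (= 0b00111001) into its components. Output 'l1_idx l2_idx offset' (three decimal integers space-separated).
vaddr = 57 = 0b00111001
  top 2 bits -> l1_idx = 0
  next 2 bits -> l2_idx = 3
  bottom 4 bits -> offset = 9

Answer: 0 3 9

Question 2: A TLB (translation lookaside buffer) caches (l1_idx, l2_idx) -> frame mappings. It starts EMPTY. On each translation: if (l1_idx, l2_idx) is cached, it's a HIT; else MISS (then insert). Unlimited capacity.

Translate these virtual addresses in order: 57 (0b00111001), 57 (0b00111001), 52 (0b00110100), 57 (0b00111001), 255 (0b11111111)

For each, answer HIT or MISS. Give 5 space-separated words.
vaddr=57: (0,3) not in TLB -> MISS, insert
vaddr=57: (0,3) in TLB -> HIT
vaddr=52: (0,3) in TLB -> HIT
vaddr=57: (0,3) in TLB -> HIT
vaddr=255: (3,3) not in TLB -> MISS, insert

Answer: MISS HIT HIT HIT MISS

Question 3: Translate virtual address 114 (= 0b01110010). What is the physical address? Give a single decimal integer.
vaddr = 114 = 0b01110010
Split: l1_idx=1, l2_idx=3, offset=2
L1[1] = 2
L2[2][3] = 56
paddr = 56 * 16 + 2 = 898

Answer: 898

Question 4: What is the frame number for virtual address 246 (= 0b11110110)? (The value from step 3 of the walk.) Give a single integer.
vaddr = 246: l1_idx=3, l2_idx=3
L1[3] = 1; L2[1][3] = 92

Answer: 92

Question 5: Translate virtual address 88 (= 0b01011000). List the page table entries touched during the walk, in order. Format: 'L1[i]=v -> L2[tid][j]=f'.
Answer: L1[1]=2 -> L2[2][1]=36

Derivation:
vaddr = 88 = 0b01011000
Split: l1_idx=1, l2_idx=1, offset=8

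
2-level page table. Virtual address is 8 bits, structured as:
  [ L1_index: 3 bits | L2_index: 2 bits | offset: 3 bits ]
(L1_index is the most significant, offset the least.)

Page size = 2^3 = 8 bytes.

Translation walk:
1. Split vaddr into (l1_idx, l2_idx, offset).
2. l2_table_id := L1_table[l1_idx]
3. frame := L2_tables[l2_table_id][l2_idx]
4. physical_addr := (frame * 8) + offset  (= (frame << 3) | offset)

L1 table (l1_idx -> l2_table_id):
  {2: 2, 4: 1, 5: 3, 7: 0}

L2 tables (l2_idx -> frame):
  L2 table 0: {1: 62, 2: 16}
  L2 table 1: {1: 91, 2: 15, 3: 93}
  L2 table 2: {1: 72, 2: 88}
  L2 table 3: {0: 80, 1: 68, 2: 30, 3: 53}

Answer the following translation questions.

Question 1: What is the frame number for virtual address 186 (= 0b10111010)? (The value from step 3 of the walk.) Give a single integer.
Answer: 53

Derivation:
vaddr = 186: l1_idx=5, l2_idx=3
L1[5] = 3; L2[3][3] = 53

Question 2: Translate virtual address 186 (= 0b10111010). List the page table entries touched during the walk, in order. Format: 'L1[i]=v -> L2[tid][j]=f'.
Answer: L1[5]=3 -> L2[3][3]=53

Derivation:
vaddr = 186 = 0b10111010
Split: l1_idx=5, l2_idx=3, offset=2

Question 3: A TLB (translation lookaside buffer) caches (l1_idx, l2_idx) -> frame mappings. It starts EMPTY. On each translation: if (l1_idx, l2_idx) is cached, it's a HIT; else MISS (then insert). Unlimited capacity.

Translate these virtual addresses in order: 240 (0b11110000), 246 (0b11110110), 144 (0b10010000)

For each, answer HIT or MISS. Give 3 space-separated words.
Answer: MISS HIT MISS

Derivation:
vaddr=240: (7,2) not in TLB -> MISS, insert
vaddr=246: (7,2) in TLB -> HIT
vaddr=144: (4,2) not in TLB -> MISS, insert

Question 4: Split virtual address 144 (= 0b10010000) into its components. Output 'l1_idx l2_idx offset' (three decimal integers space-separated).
Answer: 4 2 0

Derivation:
vaddr = 144 = 0b10010000
  top 3 bits -> l1_idx = 4
  next 2 bits -> l2_idx = 2
  bottom 3 bits -> offset = 0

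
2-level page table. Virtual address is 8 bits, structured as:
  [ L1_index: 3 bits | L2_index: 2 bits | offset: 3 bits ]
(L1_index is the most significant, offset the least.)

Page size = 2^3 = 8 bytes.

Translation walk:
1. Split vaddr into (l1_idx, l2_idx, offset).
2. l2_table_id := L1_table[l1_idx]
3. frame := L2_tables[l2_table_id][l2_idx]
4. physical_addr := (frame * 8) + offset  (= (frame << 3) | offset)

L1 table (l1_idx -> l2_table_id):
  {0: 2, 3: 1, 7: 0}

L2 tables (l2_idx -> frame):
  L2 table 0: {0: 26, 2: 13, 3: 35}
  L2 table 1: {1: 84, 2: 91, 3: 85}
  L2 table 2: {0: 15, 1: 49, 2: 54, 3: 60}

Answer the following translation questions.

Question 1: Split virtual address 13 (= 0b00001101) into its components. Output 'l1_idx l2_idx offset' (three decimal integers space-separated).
vaddr = 13 = 0b00001101
  top 3 bits -> l1_idx = 0
  next 2 bits -> l2_idx = 1
  bottom 3 bits -> offset = 5

Answer: 0 1 5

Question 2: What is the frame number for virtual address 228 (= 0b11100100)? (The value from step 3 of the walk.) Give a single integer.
vaddr = 228: l1_idx=7, l2_idx=0
L1[7] = 0; L2[0][0] = 26

Answer: 26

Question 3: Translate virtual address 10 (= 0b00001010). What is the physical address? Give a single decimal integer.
vaddr = 10 = 0b00001010
Split: l1_idx=0, l2_idx=1, offset=2
L1[0] = 2
L2[2][1] = 49
paddr = 49 * 8 + 2 = 394

Answer: 394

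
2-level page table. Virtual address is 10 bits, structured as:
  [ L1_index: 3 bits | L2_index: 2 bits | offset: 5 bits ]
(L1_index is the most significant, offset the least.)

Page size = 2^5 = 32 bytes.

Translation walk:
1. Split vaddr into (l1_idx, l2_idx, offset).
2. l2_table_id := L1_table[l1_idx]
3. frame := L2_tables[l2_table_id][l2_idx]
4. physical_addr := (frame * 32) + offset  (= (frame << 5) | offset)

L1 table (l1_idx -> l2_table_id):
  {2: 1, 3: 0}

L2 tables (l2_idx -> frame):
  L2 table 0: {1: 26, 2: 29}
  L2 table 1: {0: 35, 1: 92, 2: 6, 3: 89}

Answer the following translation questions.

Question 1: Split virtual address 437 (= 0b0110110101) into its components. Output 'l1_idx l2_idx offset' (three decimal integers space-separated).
vaddr = 437 = 0b0110110101
  top 3 bits -> l1_idx = 3
  next 2 bits -> l2_idx = 1
  bottom 5 bits -> offset = 21

Answer: 3 1 21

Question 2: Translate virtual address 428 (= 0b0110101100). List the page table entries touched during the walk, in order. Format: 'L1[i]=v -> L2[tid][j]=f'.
Answer: L1[3]=0 -> L2[0][1]=26

Derivation:
vaddr = 428 = 0b0110101100
Split: l1_idx=3, l2_idx=1, offset=12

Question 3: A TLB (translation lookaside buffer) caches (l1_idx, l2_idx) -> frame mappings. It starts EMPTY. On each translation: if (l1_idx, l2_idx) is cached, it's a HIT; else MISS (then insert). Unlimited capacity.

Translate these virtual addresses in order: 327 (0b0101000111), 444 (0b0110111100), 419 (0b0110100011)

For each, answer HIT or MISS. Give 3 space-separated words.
Answer: MISS MISS HIT

Derivation:
vaddr=327: (2,2) not in TLB -> MISS, insert
vaddr=444: (3,1) not in TLB -> MISS, insert
vaddr=419: (3,1) in TLB -> HIT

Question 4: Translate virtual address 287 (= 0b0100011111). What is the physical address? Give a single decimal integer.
Answer: 1151

Derivation:
vaddr = 287 = 0b0100011111
Split: l1_idx=2, l2_idx=0, offset=31
L1[2] = 1
L2[1][0] = 35
paddr = 35 * 32 + 31 = 1151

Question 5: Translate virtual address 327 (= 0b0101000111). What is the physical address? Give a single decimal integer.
Answer: 199

Derivation:
vaddr = 327 = 0b0101000111
Split: l1_idx=2, l2_idx=2, offset=7
L1[2] = 1
L2[1][2] = 6
paddr = 6 * 32 + 7 = 199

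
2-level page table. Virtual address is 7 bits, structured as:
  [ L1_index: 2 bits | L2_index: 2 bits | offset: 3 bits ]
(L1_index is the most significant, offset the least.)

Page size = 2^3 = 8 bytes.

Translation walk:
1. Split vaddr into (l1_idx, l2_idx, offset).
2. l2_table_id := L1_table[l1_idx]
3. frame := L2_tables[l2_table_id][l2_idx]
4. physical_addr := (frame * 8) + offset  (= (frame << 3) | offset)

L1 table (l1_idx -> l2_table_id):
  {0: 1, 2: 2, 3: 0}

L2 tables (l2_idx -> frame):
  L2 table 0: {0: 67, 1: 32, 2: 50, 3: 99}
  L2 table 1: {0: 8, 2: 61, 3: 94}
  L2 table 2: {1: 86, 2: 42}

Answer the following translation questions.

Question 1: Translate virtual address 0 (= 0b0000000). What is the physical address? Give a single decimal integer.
vaddr = 0 = 0b0000000
Split: l1_idx=0, l2_idx=0, offset=0
L1[0] = 1
L2[1][0] = 8
paddr = 8 * 8 + 0 = 64

Answer: 64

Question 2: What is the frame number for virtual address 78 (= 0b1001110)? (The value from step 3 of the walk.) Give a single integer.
vaddr = 78: l1_idx=2, l2_idx=1
L1[2] = 2; L2[2][1] = 86

Answer: 86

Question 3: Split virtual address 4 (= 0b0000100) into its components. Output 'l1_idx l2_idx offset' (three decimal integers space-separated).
Answer: 0 0 4

Derivation:
vaddr = 4 = 0b0000100
  top 2 bits -> l1_idx = 0
  next 2 bits -> l2_idx = 0
  bottom 3 bits -> offset = 4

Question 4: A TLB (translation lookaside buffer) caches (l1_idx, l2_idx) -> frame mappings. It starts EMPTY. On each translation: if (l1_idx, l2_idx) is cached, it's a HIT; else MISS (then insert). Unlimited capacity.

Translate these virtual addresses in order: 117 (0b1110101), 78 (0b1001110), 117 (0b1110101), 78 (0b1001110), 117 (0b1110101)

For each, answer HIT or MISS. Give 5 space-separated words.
Answer: MISS MISS HIT HIT HIT

Derivation:
vaddr=117: (3,2) not in TLB -> MISS, insert
vaddr=78: (2,1) not in TLB -> MISS, insert
vaddr=117: (3,2) in TLB -> HIT
vaddr=78: (2,1) in TLB -> HIT
vaddr=117: (3,2) in TLB -> HIT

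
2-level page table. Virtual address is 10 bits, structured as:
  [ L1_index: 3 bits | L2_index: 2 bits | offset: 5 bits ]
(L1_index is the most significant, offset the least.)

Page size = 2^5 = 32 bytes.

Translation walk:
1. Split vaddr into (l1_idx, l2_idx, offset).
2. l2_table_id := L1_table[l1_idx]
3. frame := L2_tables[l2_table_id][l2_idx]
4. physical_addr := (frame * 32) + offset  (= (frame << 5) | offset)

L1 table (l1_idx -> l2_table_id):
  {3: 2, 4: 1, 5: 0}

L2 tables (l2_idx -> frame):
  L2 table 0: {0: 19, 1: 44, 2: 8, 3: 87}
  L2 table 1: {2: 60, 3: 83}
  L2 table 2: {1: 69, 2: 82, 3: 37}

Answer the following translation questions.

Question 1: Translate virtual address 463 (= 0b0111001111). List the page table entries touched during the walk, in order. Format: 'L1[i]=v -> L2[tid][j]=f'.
Answer: L1[3]=2 -> L2[2][2]=82

Derivation:
vaddr = 463 = 0b0111001111
Split: l1_idx=3, l2_idx=2, offset=15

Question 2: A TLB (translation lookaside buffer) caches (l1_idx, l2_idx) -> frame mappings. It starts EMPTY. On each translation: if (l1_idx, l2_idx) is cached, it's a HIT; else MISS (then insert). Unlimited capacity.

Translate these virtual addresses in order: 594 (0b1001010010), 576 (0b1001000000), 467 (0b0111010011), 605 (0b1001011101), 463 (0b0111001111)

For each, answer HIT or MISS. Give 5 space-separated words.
Answer: MISS HIT MISS HIT HIT

Derivation:
vaddr=594: (4,2) not in TLB -> MISS, insert
vaddr=576: (4,2) in TLB -> HIT
vaddr=467: (3,2) not in TLB -> MISS, insert
vaddr=605: (4,2) in TLB -> HIT
vaddr=463: (3,2) in TLB -> HIT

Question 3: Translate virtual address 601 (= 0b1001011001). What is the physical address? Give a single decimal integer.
Answer: 1945

Derivation:
vaddr = 601 = 0b1001011001
Split: l1_idx=4, l2_idx=2, offset=25
L1[4] = 1
L2[1][2] = 60
paddr = 60 * 32 + 25 = 1945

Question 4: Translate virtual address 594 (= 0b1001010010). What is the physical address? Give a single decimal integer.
vaddr = 594 = 0b1001010010
Split: l1_idx=4, l2_idx=2, offset=18
L1[4] = 1
L2[1][2] = 60
paddr = 60 * 32 + 18 = 1938

Answer: 1938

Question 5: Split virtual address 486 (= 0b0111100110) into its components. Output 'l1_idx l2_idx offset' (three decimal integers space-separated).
vaddr = 486 = 0b0111100110
  top 3 bits -> l1_idx = 3
  next 2 bits -> l2_idx = 3
  bottom 5 bits -> offset = 6

Answer: 3 3 6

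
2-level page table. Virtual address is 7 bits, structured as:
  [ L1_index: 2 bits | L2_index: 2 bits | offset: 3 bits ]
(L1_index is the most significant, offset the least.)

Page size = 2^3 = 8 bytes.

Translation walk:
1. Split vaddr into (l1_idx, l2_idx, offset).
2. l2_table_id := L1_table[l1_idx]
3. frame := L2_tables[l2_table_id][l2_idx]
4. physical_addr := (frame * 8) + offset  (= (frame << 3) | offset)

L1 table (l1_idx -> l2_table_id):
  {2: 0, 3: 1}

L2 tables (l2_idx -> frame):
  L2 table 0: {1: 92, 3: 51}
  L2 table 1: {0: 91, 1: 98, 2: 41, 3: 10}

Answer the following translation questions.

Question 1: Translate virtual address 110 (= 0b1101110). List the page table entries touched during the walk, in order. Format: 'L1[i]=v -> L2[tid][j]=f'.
Answer: L1[3]=1 -> L2[1][1]=98

Derivation:
vaddr = 110 = 0b1101110
Split: l1_idx=3, l2_idx=1, offset=6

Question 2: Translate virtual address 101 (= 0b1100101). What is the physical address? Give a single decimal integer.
Answer: 733

Derivation:
vaddr = 101 = 0b1100101
Split: l1_idx=3, l2_idx=0, offset=5
L1[3] = 1
L2[1][0] = 91
paddr = 91 * 8 + 5 = 733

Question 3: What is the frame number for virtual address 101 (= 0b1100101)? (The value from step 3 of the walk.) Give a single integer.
Answer: 91

Derivation:
vaddr = 101: l1_idx=3, l2_idx=0
L1[3] = 1; L2[1][0] = 91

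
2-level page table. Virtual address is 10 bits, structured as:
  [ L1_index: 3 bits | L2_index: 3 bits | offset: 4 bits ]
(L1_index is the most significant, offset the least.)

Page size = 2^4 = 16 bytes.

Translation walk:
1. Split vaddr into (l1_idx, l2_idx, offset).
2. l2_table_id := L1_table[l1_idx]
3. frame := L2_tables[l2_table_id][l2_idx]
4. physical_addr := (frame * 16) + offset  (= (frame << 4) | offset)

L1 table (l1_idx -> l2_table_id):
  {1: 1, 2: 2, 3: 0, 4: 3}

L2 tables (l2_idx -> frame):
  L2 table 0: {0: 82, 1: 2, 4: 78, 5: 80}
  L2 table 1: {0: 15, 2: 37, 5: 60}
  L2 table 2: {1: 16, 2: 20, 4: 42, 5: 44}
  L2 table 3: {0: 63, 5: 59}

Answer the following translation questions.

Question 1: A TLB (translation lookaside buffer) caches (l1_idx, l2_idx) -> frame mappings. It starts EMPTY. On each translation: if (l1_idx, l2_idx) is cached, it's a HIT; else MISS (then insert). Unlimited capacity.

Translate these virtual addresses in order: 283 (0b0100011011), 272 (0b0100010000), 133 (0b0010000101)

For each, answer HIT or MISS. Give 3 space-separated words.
vaddr=283: (2,1) not in TLB -> MISS, insert
vaddr=272: (2,1) in TLB -> HIT
vaddr=133: (1,0) not in TLB -> MISS, insert

Answer: MISS HIT MISS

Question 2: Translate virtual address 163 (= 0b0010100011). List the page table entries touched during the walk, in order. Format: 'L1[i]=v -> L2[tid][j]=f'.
vaddr = 163 = 0b0010100011
Split: l1_idx=1, l2_idx=2, offset=3

Answer: L1[1]=1 -> L2[1][2]=37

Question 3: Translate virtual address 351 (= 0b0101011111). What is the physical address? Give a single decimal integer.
vaddr = 351 = 0b0101011111
Split: l1_idx=2, l2_idx=5, offset=15
L1[2] = 2
L2[2][5] = 44
paddr = 44 * 16 + 15 = 719

Answer: 719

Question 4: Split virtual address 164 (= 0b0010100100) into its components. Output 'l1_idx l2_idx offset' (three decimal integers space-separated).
vaddr = 164 = 0b0010100100
  top 3 bits -> l1_idx = 1
  next 3 bits -> l2_idx = 2
  bottom 4 bits -> offset = 4

Answer: 1 2 4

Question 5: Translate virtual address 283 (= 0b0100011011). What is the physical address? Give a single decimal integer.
vaddr = 283 = 0b0100011011
Split: l1_idx=2, l2_idx=1, offset=11
L1[2] = 2
L2[2][1] = 16
paddr = 16 * 16 + 11 = 267

Answer: 267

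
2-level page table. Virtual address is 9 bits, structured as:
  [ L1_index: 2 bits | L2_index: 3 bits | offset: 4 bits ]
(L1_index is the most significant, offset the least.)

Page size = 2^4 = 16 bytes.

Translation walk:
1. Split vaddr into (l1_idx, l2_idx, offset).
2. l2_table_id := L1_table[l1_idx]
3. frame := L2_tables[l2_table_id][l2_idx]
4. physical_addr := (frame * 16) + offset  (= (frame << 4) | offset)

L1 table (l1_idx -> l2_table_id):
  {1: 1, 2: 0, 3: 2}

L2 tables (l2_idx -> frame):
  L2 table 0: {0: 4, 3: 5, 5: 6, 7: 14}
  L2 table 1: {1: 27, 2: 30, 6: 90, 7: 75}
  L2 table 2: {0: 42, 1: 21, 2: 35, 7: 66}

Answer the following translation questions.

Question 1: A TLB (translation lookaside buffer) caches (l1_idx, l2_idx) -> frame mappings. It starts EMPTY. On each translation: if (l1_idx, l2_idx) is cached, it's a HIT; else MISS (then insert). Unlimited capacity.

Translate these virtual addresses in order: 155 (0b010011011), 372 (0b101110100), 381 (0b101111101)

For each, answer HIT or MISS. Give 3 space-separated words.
Answer: MISS MISS HIT

Derivation:
vaddr=155: (1,1) not in TLB -> MISS, insert
vaddr=372: (2,7) not in TLB -> MISS, insert
vaddr=381: (2,7) in TLB -> HIT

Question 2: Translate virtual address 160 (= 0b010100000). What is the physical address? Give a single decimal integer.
Answer: 480

Derivation:
vaddr = 160 = 0b010100000
Split: l1_idx=1, l2_idx=2, offset=0
L1[1] = 1
L2[1][2] = 30
paddr = 30 * 16 + 0 = 480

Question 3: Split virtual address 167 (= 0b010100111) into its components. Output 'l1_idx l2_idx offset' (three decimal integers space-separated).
Answer: 1 2 7

Derivation:
vaddr = 167 = 0b010100111
  top 2 bits -> l1_idx = 1
  next 3 bits -> l2_idx = 2
  bottom 4 bits -> offset = 7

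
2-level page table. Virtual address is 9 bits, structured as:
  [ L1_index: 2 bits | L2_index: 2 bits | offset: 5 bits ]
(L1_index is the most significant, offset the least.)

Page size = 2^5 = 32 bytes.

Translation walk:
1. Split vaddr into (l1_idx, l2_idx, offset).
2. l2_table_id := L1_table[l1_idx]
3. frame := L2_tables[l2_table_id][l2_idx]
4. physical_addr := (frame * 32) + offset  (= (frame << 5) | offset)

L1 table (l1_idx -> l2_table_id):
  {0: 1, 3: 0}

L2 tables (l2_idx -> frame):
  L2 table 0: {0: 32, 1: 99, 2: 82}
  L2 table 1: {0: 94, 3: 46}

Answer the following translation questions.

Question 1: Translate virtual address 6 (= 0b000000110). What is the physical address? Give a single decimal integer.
Answer: 3014

Derivation:
vaddr = 6 = 0b000000110
Split: l1_idx=0, l2_idx=0, offset=6
L1[0] = 1
L2[1][0] = 94
paddr = 94 * 32 + 6 = 3014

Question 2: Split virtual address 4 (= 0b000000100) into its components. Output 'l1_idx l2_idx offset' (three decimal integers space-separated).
Answer: 0 0 4

Derivation:
vaddr = 4 = 0b000000100
  top 2 bits -> l1_idx = 0
  next 2 bits -> l2_idx = 0
  bottom 5 bits -> offset = 4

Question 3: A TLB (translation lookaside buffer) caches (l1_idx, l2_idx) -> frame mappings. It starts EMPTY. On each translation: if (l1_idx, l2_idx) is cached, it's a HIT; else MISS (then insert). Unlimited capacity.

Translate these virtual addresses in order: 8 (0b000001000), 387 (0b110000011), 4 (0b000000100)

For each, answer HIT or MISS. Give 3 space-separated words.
vaddr=8: (0,0) not in TLB -> MISS, insert
vaddr=387: (3,0) not in TLB -> MISS, insert
vaddr=4: (0,0) in TLB -> HIT

Answer: MISS MISS HIT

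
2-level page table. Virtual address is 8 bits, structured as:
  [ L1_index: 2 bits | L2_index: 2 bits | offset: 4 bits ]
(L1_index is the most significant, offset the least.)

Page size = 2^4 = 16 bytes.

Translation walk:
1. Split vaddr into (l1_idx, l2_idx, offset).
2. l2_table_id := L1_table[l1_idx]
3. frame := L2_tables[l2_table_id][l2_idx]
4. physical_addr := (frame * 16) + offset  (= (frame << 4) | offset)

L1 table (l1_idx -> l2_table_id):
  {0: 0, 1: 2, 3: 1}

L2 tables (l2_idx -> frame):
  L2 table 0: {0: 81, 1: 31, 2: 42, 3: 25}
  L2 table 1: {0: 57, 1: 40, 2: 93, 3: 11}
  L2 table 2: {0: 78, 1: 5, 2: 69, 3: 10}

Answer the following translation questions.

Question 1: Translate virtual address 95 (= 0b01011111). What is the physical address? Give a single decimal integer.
vaddr = 95 = 0b01011111
Split: l1_idx=1, l2_idx=1, offset=15
L1[1] = 2
L2[2][1] = 5
paddr = 5 * 16 + 15 = 95

Answer: 95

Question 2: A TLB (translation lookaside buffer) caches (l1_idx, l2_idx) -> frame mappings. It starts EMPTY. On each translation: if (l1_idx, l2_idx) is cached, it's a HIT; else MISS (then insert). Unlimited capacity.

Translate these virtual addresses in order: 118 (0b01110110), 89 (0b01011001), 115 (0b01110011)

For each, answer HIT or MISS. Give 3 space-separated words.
vaddr=118: (1,3) not in TLB -> MISS, insert
vaddr=89: (1,1) not in TLB -> MISS, insert
vaddr=115: (1,3) in TLB -> HIT

Answer: MISS MISS HIT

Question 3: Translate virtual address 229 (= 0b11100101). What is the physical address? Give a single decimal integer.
Answer: 1493

Derivation:
vaddr = 229 = 0b11100101
Split: l1_idx=3, l2_idx=2, offset=5
L1[3] = 1
L2[1][2] = 93
paddr = 93 * 16 + 5 = 1493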